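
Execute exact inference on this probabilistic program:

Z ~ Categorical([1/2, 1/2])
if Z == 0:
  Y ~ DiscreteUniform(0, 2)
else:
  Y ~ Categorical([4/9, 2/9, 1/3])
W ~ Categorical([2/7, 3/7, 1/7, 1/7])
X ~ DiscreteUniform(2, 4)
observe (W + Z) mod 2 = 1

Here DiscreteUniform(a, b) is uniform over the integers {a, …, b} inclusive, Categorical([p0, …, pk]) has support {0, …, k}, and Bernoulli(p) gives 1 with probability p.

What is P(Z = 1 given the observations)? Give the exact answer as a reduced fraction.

P(Z = 1 | obs) = 3/7

Enumerate traces; 36 have nonzero weight after conditioning:
  (Z=0, Y=0, W=1, X=2) weight 1/42
  (Z=0, Y=0, W=1, X=3) weight 1/42
  (Z=0, Y=0, W=1, X=4) weight 1/42
  (Z=0, Y=0, W=3, X=2) weight 1/126
  (Z=0, Y=0, W=3, X=3) weight 1/126
  (Z=0, Y=0, W=3, X=4) weight 1/126
  (Z=0, Y=1, W=1, X=2) weight 1/42
  (Z=0, Y=1, W=1, X=3) weight 1/42
  (Z=1, Y=0, W=0, X=2) weight 4/189
  … 27 more
Group by Z:
  weight(Z=0) = 2/7
  weight(Z=1) = 3/14
Total weight = 2/7 + 3/14 = 1/2
P(Z=0 | obs) = 2/7 / 1/2 = 4/7
P(Z=1 | obs) = 3/14 / 1/2 = 3/7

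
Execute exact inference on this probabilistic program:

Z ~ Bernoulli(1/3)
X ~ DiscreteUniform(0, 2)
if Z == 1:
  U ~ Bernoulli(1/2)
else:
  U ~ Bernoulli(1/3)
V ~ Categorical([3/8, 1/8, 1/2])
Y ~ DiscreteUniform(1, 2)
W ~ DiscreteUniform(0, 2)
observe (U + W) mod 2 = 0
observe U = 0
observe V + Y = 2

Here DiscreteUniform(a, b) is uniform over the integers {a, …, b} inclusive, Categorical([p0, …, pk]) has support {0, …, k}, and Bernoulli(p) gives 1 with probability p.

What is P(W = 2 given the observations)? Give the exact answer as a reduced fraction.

Enumerate traces; 24 have nonzero weight after conditioning:
  (Z=0, X=0, U=0, V=0, Y=2, W=0) weight 1/108
  (Z=0, X=0, U=0, V=0, Y=2, W=2) weight 1/108
  (Z=0, X=0, U=0, V=1, Y=1, W=0) weight 1/324
  (Z=0, X=0, U=0, V=1, Y=1, W=2) weight 1/324
  (Z=0, X=1, U=0, V=0, Y=2, W=0) weight 1/108
  (Z=0, X=1, U=0, V=0, Y=2, W=2) weight 1/108
  (Z=0, X=1, U=0, V=1, Y=1, W=0) weight 1/324
  (Z=0, X=1, U=0, V=1, Y=1, W=2) weight 1/324
  … 16 more
Group by W:
  weight(W=0) = 11/216
  weight(W=2) = 11/216
Total weight = 11/216 + 11/216 = 11/108
P(W=0 | obs) = 11/216 / 11/108 = 1/2
P(W=2 | obs) = 11/216 / 11/108 = 1/2

P(W = 2 | obs) = 1/2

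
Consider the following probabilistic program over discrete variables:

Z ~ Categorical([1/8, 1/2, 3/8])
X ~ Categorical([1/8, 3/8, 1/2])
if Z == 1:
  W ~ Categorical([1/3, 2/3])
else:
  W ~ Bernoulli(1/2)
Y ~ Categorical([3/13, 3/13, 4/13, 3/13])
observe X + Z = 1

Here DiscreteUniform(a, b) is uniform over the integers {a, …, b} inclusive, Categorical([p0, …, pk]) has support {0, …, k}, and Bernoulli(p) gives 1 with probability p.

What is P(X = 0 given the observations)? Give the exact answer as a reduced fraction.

Enumerate traces; 16 have nonzero weight after conditioning:
  (Z=0, X=1, W=0, Y=0) weight 9/1664
  (Z=0, X=1, W=0, Y=1) weight 9/1664
  (Z=0, X=1, W=0, Y=2) weight 3/416
  (Z=0, X=1, W=0, Y=3) weight 9/1664
  (Z=0, X=1, W=1, Y=0) weight 9/1664
  (Z=0, X=1, W=1, Y=1) weight 9/1664
  (Z=0, X=1, W=1, Y=2) weight 3/416
  (Z=0, X=1, W=1, Y=3) weight 9/1664
  (Z=1, X=0, W=0, Y=0) weight 1/208
  … 7 more
Group by X:
  weight(X=0) = 1/16
  weight(X=1) = 3/64
Total weight = 1/16 + 3/64 = 7/64
P(X=0 | obs) = 1/16 / 7/64 = 4/7
P(X=1 | obs) = 3/64 / 7/64 = 3/7

P(X = 0 | obs) = 4/7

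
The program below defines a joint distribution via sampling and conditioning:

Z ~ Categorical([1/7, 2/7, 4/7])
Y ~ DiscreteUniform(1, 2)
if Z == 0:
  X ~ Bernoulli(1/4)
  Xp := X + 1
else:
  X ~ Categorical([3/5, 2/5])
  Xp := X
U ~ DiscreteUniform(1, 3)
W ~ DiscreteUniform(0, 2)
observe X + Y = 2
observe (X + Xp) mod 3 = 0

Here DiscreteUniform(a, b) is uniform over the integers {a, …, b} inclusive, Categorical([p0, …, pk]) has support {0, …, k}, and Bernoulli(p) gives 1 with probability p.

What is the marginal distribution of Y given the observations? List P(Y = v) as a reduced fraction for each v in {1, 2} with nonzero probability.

P(Y=1) = 5/77, P(Y=2) = 72/77

Enumerate traces; 27 have nonzero weight after conditioning:
  (Z=0, Y=1, X=1, U=1, W=0) weight 1/504
  (Z=0, Y=1, X=1, U=1, W=1) weight 1/504
  (Z=0, Y=1, X=1, U=1, W=2) weight 1/504
  (Z=0, Y=1, X=1, U=2, W=0) weight 1/504
  (Z=0, Y=1, X=1, U=2, W=1) weight 1/504
  (Z=0, Y=1, X=1, U=2, W=2) weight 1/504
  (Z=0, Y=1, X=1, U=3, W=0) weight 1/504
  (Z=0, Y=1, X=1, U=3, W=1) weight 1/504
  (Z=1, Y=2, X=0, U=1, W=0) weight 1/105
  … 18 more
Group by Y:
  weight(Y=1) = 1/56
  weight(Y=2) = 9/35
Total weight = 1/56 + 9/35 = 11/40
P(Y=1 | obs) = 1/56 / 11/40 = 5/77
P(Y=2 | obs) = 9/35 / 11/40 = 72/77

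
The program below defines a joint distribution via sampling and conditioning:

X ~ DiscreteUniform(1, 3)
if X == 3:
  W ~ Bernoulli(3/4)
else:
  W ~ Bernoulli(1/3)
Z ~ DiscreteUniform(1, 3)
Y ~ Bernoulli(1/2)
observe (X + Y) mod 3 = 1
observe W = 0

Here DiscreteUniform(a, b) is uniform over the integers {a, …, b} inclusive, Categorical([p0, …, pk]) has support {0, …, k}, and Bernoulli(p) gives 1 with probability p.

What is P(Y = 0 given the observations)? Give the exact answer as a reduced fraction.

Enumerate traces; 6 have nonzero weight after conditioning:
  (X=1, W=0, Z=1, Y=0) weight 1/27
  (X=1, W=0, Z=2, Y=0) weight 1/27
  (X=1, W=0, Z=3, Y=0) weight 1/27
  (X=3, W=0, Z=1, Y=1) weight 1/72
  (X=3, W=0, Z=2, Y=1) weight 1/72
  (X=3, W=0, Z=3, Y=1) weight 1/72
Group by Y:
  weight(Y=0) = 1/9
  weight(Y=1) = 1/24
Total weight = 1/9 + 1/24 = 11/72
P(Y=0 | obs) = 1/9 / 11/72 = 8/11
P(Y=1 | obs) = 1/24 / 11/72 = 3/11

P(Y = 0 | obs) = 8/11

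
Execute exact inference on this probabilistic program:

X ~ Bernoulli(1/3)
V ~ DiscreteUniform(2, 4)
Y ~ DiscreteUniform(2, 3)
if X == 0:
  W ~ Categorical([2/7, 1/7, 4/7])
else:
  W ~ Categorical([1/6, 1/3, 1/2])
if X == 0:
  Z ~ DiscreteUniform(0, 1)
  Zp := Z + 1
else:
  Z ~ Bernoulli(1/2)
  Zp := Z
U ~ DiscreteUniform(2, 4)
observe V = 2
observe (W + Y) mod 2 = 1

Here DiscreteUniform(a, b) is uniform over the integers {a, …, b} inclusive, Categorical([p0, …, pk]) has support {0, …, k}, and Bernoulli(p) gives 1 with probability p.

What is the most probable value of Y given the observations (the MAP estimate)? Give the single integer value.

Enumerate traces; 36 have nonzero weight after conditioning:
  (X=0, V=2, Y=2, W=1, Z=0, U=2) weight 1/378
  (X=0, V=2, Y=2, W=1, Z=0, U=3) weight 1/378
  (X=0, V=2, Y=2, W=1, Z=0, U=4) weight 1/378
  (X=0, V=2, Y=2, W=1, Z=1, U=2) weight 1/378
  (X=0, V=2, Y=2, W=1, Z=1, U=3) weight 1/378
  (X=0, V=2, Y=2, W=1, Z=1, U=4) weight 1/378
  (X=0, V=2, Y=3, W=0, Z=0, U=2) weight 1/189
  (X=0, V=2, Y=3, W=0, Z=0, U=3) weight 1/189
  … 28 more
Group by Y:
  weight(Y=2) = 13/378
  weight(Y=3) = 25/189
Total weight = 13/378 + 25/189 = 1/6
P(Y=2 | obs) = 13/378 / 1/6 = 13/63
P(Y=3 | obs) = 25/189 / 1/6 = 50/63
argmax = 3

argmax_v P(Y = v | obs) = 3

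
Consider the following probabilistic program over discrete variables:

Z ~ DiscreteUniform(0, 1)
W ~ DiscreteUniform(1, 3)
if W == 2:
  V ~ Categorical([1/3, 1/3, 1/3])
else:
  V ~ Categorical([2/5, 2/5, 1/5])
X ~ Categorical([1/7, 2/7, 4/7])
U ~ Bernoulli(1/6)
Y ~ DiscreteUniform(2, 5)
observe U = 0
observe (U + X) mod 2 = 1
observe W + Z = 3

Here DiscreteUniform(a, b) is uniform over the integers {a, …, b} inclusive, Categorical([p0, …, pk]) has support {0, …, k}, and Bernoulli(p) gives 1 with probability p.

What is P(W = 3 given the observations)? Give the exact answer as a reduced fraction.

Enumerate traces; 24 have nonzero weight after conditioning:
  (Z=0, W=3, V=0, X=1, U=0, Y=2) weight 1/252
  (Z=0, W=3, V=0, X=1, U=0, Y=3) weight 1/252
  (Z=0, W=3, V=0, X=1, U=0, Y=4) weight 1/252
  (Z=0, W=3, V=0, X=1, U=0, Y=5) weight 1/252
  (Z=0, W=3, V=1, X=1, U=0, Y=2) weight 1/252
  (Z=0, W=3, V=1, X=1, U=0, Y=3) weight 1/252
  (Z=0, W=3, V=1, X=1, U=0, Y=4) weight 1/252
  (Z=0, W=3, V=1, X=1, U=0, Y=5) weight 1/252
  (Z=1, W=2, V=0, X=1, U=0, Y=2) weight 5/1512
  … 15 more
Group by W:
  weight(W=2) = 5/126
  weight(W=3) = 5/126
Total weight = 5/126 + 5/126 = 5/63
P(W=2 | obs) = 5/126 / 5/63 = 1/2
P(W=3 | obs) = 5/126 / 5/63 = 1/2

P(W = 3 | obs) = 1/2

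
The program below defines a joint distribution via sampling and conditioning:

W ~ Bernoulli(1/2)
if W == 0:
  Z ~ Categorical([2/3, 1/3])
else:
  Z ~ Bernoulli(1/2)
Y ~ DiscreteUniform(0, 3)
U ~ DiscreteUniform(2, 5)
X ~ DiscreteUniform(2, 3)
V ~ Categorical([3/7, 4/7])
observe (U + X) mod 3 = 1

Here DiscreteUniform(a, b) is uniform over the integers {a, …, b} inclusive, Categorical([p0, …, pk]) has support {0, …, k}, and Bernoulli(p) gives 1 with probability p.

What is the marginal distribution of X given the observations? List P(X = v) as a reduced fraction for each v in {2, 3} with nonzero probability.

Enumerate traces; 96 have nonzero weight after conditioning:
  (W=0, Z=0, Y=0, U=2, X=2, V=0) weight 1/224
  (W=0, Z=0, Y=0, U=2, X=2, V=1) weight 1/168
  (W=0, Z=0, Y=0, U=4, X=3, V=0) weight 1/224
  (W=0, Z=0, Y=0, U=4, X=3, V=1) weight 1/168
  (W=0, Z=0, Y=0, U=5, X=2, V=0) weight 1/224
  (W=0, Z=0, Y=0, U=5, X=2, V=1) weight 1/168
  (W=0, Z=0, Y=1, U=2, X=2, V=0) weight 1/224
  (W=0, Z=0, Y=1, U=2, X=2, V=1) weight 1/168
  … 88 more
Group by X:
  weight(X=2) = 1/4
  weight(X=3) = 1/8
Total weight = 1/4 + 1/8 = 3/8
P(X=2 | obs) = 1/4 / 3/8 = 2/3
P(X=3 | obs) = 1/8 / 3/8 = 1/3

P(X=2) = 2/3, P(X=3) = 1/3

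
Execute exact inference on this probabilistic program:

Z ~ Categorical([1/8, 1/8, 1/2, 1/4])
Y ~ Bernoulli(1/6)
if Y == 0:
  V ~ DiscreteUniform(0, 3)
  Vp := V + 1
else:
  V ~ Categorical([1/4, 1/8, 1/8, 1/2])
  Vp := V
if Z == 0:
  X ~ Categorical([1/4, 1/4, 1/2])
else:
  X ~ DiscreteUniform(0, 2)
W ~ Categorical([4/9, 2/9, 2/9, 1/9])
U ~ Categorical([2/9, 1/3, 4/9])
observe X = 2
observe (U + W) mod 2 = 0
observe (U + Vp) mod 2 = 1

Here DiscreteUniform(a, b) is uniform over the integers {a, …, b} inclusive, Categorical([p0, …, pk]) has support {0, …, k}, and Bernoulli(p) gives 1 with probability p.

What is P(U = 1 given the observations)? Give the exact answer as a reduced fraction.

P(U = 1 | obs) = 23/123

Enumerate traces; 96 have nonzero weight after conditioning:
  (Z=0, Y=0, V=0, X=2, W=0, U=0) weight 5/3888
  (Z=0, Y=0, V=0, X=2, W=0, U=2) weight 5/1944
  (Z=0, Y=0, V=0, X=2, W=2, U=0) weight 5/7776
  (Z=0, Y=0, V=0, X=2, W=2, U=2) weight 5/3888
  (Z=0, Y=0, V=1, X=2, W=1, U=1) weight 5/5184
  (Z=0, Y=0, V=1, X=2, W=3, U=1) weight 5/10368
  (Z=0, Y=0, V=2, X=2, W=0, U=0) weight 5/3888
  (Z=0, Y=0, V=2, X=2, W=0, U=2) weight 5/1944
  … 88 more
Group by U:
  weight(U=0) = 425/15552
  weight(U=1) = 391/20736
  weight(U=2) = 425/7776
Total weight = 425/15552 + 391/20736 + 425/7776 = 697/6912
P(U=0 | obs) = 425/15552 / 697/6912 = 100/369
P(U=1 | obs) = 391/20736 / 697/6912 = 23/123
P(U=2 | obs) = 425/7776 / 697/6912 = 200/369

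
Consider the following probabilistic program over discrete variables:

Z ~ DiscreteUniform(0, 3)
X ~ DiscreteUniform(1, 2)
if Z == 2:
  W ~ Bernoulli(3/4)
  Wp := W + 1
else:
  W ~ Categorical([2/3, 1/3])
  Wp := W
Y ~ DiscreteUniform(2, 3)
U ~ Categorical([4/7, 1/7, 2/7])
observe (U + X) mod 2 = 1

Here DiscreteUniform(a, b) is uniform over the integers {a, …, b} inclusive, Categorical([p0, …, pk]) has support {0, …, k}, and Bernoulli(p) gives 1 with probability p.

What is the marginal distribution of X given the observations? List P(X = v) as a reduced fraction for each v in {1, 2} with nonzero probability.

P(X=1) = 6/7, P(X=2) = 1/7

Enumerate traces; 48 have nonzero weight after conditioning:
  (Z=0, X=1, W=0, Y=2, U=0) weight 1/42
  (Z=0, X=1, W=0, Y=2, U=2) weight 1/84
  (Z=0, X=1, W=0, Y=3, U=0) weight 1/42
  (Z=0, X=1, W=0, Y=3, U=2) weight 1/84
  (Z=0, X=1, W=1, Y=2, U=0) weight 1/84
  (Z=0, X=1, W=1, Y=2, U=2) weight 1/168
  (Z=0, X=1, W=1, Y=3, U=0) weight 1/84
  (Z=0, X=1, W=1, Y=3, U=2) weight 1/168
  (Z=0, X=2, W=0, Y=2, U=1) weight 1/168
  … 39 more
Group by X:
  weight(X=1) = 3/7
  weight(X=2) = 1/14
Total weight = 3/7 + 1/14 = 1/2
P(X=1 | obs) = 3/7 / 1/2 = 6/7
P(X=2 | obs) = 1/14 / 1/2 = 1/7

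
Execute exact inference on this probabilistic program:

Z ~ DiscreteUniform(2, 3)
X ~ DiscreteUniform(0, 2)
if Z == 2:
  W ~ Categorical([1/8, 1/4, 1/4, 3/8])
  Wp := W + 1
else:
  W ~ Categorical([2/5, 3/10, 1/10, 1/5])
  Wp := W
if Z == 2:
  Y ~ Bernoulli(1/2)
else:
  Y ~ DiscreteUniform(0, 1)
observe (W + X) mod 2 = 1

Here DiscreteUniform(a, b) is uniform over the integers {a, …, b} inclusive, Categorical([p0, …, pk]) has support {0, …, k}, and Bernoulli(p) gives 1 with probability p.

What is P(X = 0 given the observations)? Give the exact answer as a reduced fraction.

Enumerate traces; 24 have nonzero weight after conditioning:
  (Z=2, X=0, W=1, Y=0) weight 1/48
  (Z=2, X=0, W=1, Y=1) weight 1/48
  (Z=2, X=0, W=3, Y=0) weight 1/32
  (Z=2, X=0, W=3, Y=1) weight 1/32
  (Z=2, X=1, W=0, Y=0) weight 1/96
  (Z=2, X=1, W=0, Y=1) weight 1/96
  (Z=2, X=1, W=2, Y=0) weight 1/48
  (Z=2, X=1, W=2, Y=1) weight 1/48
  (Z=2, X=2, W=1, Y=0) weight 1/48
  … 15 more
Group by X:
  weight(X=0) = 3/16
  weight(X=1) = 7/48
  weight(X=2) = 3/16
Total weight = 3/16 + 7/48 + 3/16 = 25/48
P(X=0 | obs) = 3/16 / 25/48 = 9/25
P(X=1 | obs) = 7/48 / 25/48 = 7/25
P(X=2 | obs) = 3/16 / 25/48 = 9/25

P(X = 0 | obs) = 9/25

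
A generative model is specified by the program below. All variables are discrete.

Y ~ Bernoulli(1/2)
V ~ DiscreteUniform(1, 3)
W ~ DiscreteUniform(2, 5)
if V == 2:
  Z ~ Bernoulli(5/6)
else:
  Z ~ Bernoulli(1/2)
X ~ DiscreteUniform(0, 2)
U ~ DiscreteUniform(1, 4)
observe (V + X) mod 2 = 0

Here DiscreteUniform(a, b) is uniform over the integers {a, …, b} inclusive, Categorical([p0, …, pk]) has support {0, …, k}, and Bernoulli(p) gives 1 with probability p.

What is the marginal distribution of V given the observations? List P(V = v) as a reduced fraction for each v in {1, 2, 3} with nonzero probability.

P(V=1) = 1/4, P(V=2) = 1/2, P(V=3) = 1/4

Enumerate traces; 256 have nonzero weight after conditioning:
  (Y=0, V=1, W=2, Z=0, X=1, U=1) weight 1/576
  (Y=0, V=1, W=2, Z=0, X=1, U=2) weight 1/576
  (Y=0, V=1, W=2, Z=0, X=1, U=3) weight 1/576
  (Y=0, V=1, W=2, Z=0, X=1, U=4) weight 1/576
  (Y=0, V=1, W=2, Z=1, X=1, U=1) weight 1/576
  (Y=0, V=1, W=2, Z=1, X=1, U=2) weight 1/576
  (Y=0, V=1, W=2, Z=1, X=1, U=3) weight 1/576
  (Y=0, V=1, W=2, Z=1, X=1, U=4) weight 1/576
  (Y=0, V=2, W=2, Z=0, X=0, U=1) weight 1/1728
  (Y=0, V=3, W=2, Z=0, X=1, U=1) weight 1/576
  … 246 more
Group by V:
  weight(V=1) = 1/9
  weight(V=2) = 2/9
  weight(V=3) = 1/9
Total weight = 1/9 + 2/9 + 1/9 = 4/9
P(V=1 | obs) = 1/9 / 4/9 = 1/4
P(V=2 | obs) = 2/9 / 4/9 = 1/2
P(V=3 | obs) = 1/9 / 4/9 = 1/4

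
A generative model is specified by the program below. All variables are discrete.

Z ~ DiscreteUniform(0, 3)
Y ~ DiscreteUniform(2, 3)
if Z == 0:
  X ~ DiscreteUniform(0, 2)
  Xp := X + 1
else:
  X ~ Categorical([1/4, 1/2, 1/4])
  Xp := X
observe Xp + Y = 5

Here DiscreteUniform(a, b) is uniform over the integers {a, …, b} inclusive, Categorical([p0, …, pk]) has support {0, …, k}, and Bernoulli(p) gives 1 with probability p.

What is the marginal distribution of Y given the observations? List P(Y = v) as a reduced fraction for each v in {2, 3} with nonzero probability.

P(Y=2) = 4/17, P(Y=3) = 13/17

Enumerate traces; 5 have nonzero weight after conditioning:
  (Z=0, Y=2, X=2) weight 1/24
  (Z=0, Y=3, X=1) weight 1/24
  (Z=1, Y=3, X=2) weight 1/32
  (Z=2, Y=3, X=2) weight 1/32
  (Z=3, Y=3, X=2) weight 1/32
Group by Y:
  weight(Y=2) = 1/24
  weight(Y=3) = 13/96
Total weight = 1/24 + 13/96 = 17/96
P(Y=2 | obs) = 1/24 / 17/96 = 4/17
P(Y=3 | obs) = 13/96 / 17/96 = 13/17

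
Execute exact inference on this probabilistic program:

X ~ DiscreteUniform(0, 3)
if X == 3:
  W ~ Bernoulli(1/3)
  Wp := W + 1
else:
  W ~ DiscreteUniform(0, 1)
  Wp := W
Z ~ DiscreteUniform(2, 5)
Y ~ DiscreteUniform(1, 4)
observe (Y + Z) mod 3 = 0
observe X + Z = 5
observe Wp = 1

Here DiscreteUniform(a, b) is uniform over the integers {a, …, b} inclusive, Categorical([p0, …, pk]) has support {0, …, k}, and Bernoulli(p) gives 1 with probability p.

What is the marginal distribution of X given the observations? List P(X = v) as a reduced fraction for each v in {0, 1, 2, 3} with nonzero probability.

Enumerate traces; 6 have nonzero weight after conditioning:
  (X=0, W=1, Z=5, Y=1) weight 1/128
  (X=0, W=1, Z=5, Y=4) weight 1/128
  (X=1, W=1, Z=4, Y=2) weight 1/128
  (X=2, W=1, Z=3, Y=3) weight 1/128
  (X=3, W=0, Z=2, Y=1) weight 1/96
  (X=3, W=0, Z=2, Y=4) weight 1/96
Group by X:
  weight(X=0) = 1/64
  weight(X=1) = 1/128
  weight(X=2) = 1/128
  weight(X=3) = 1/48
Total weight = 1/64 + 1/128 + 1/128 + 1/48 = 5/96
P(X=0 | obs) = 1/64 / 5/96 = 3/10
P(X=1 | obs) = 1/128 / 5/96 = 3/20
P(X=2 | obs) = 1/128 / 5/96 = 3/20
P(X=3 | obs) = 1/48 / 5/96 = 2/5

P(X=0) = 3/10, P(X=1) = 3/20, P(X=2) = 3/20, P(X=3) = 2/5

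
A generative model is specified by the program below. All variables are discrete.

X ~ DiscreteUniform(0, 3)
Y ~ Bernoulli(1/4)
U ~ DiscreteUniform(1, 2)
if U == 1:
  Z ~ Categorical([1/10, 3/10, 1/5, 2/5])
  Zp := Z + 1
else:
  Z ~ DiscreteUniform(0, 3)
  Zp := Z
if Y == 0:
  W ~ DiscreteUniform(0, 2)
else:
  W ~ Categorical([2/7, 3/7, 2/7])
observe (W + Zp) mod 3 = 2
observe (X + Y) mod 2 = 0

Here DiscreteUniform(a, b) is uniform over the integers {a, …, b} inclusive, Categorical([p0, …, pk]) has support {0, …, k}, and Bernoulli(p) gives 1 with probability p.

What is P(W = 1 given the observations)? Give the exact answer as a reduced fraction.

P(W = 1 | obs) = 2/5

Enumerate traces; 32 have nonzero weight after conditioning:
  (X=0, Y=0, U=1, Z=0, W=1) weight 1/320
  (X=0, Y=0, U=1, Z=1, W=0) weight 3/320
  (X=0, Y=0, U=1, Z=2, W=2) weight 1/160
  (X=0, Y=0, U=1, Z=3, W=1) weight 1/80
  (X=0, Y=0, U=2, Z=0, W=2) weight 1/128
  (X=0, Y=0, U=2, Z=1, W=1) weight 1/128
  (X=0, Y=0, U=2, Z=2, W=0) weight 1/128
  (X=0, Y=0, U=2, Z=3, W=2) weight 1/128
  … 24 more
Group by W:
  weight(W=0) = 99/2240
  weight(W=1) = 15/224
  weight(W=2) = 9/160
Total weight = 99/2240 + 15/224 + 9/160 = 75/448
P(W=0 | obs) = 99/2240 / 75/448 = 33/125
P(W=1 | obs) = 15/224 / 75/448 = 2/5
P(W=2 | obs) = 9/160 / 75/448 = 42/125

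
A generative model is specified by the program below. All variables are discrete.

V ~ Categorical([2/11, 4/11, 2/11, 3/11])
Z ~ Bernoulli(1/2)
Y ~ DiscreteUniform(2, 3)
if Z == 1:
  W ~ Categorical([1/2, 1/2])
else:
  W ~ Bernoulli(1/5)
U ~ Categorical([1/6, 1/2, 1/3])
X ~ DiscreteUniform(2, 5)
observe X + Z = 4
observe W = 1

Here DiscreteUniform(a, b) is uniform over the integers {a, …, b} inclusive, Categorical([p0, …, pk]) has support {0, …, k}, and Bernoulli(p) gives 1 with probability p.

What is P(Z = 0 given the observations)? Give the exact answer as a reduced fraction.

Enumerate traces; 48 have nonzero weight after conditioning:
  (V=0, Z=0, Y=2, W=1, U=0, X=4) weight 1/2640
  (V=0, Z=0, Y=2, W=1, U=1, X=4) weight 1/880
  (V=0, Z=0, Y=2, W=1, U=2, X=4) weight 1/1320
  (V=0, Z=0, Y=3, W=1, U=0, X=4) weight 1/2640
  (V=0, Z=0, Y=3, W=1, U=1, X=4) weight 1/880
  (V=0, Z=0, Y=3, W=1, U=2, X=4) weight 1/1320
  (V=0, Z=1, Y=2, W=1, U=0, X=3) weight 1/1056
  (V=0, Z=1, Y=2, W=1, U=1, X=3) weight 1/352
  … 40 more
Group by Z:
  weight(Z=0) = 1/40
  weight(Z=1) = 1/16
Total weight = 1/40 + 1/16 = 7/80
P(Z=0 | obs) = 1/40 / 7/80 = 2/7
P(Z=1 | obs) = 1/16 / 7/80 = 5/7

P(Z = 0 | obs) = 2/7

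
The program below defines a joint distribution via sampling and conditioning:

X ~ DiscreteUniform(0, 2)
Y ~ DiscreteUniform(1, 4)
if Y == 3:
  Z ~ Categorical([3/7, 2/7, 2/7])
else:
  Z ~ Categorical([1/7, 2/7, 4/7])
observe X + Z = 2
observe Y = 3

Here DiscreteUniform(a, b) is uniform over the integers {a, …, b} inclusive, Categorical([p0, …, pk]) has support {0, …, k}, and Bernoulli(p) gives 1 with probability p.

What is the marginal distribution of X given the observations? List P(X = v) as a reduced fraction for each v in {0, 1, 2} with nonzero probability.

P(X=0) = 2/7, P(X=1) = 2/7, P(X=2) = 3/7

Enumerate traces; 3 have nonzero weight after conditioning:
  (X=0, Y=3, Z=2) weight 1/42
  (X=1, Y=3, Z=1) weight 1/42
  (X=2, Y=3, Z=0) weight 1/28
Group by X:
  weight(X=0) = 1/42
  weight(X=1) = 1/42
  weight(X=2) = 1/28
Total weight = 1/42 + 1/42 + 1/28 = 1/12
P(X=0 | obs) = 1/42 / 1/12 = 2/7
P(X=1 | obs) = 1/42 / 1/12 = 2/7
P(X=2 | obs) = 1/28 / 1/12 = 3/7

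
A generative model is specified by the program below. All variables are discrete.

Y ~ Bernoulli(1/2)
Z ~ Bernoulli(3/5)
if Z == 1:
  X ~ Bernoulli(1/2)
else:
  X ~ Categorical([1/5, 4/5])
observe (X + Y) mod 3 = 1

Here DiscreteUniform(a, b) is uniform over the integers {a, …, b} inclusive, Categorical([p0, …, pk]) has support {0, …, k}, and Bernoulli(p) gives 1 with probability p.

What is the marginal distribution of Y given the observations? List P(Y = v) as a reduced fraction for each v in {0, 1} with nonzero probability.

P(Y=0) = 31/50, P(Y=1) = 19/50

Enumerate traces; 4 have nonzero weight after conditioning:
  (Y=0, Z=0, X=1) weight 4/25
  (Y=0, Z=1, X=1) weight 3/20
  (Y=1, Z=0, X=0) weight 1/25
  (Y=1, Z=1, X=0) weight 3/20
Group by Y:
  weight(Y=0) = 31/100
  weight(Y=1) = 19/100
Total weight = 31/100 + 19/100 = 1/2
P(Y=0 | obs) = 31/100 / 1/2 = 31/50
P(Y=1 | obs) = 19/100 / 1/2 = 19/50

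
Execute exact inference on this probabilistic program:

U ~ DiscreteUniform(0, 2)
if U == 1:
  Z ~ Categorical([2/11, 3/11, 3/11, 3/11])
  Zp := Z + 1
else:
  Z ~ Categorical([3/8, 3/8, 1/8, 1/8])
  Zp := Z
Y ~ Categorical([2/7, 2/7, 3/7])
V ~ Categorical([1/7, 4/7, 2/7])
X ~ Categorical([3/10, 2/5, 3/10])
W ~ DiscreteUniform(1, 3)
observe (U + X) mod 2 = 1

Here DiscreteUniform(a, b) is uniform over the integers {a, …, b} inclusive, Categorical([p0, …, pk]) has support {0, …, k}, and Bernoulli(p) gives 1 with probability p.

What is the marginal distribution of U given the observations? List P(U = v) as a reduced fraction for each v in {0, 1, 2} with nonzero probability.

Enumerate traces; 432 have nonzero weight after conditioning:
  (U=0, Z=0, Y=0, V=0, X=1, W=1) weight 1/1470
  (U=0, Z=0, Y=0, V=0, X=1, W=2) weight 1/1470
  (U=0, Z=0, Y=0, V=0, X=1, W=3) weight 1/1470
  (U=0, Z=0, Y=0, V=1, X=1, W=1) weight 2/735
  (U=0, Z=0, Y=0, V=1, X=1, W=2) weight 2/735
  (U=0, Z=0, Y=0, V=1, X=1, W=3) weight 2/735
  (U=0, Z=0, Y=0, V=2, X=1, W=1) weight 1/735
  (U=0, Z=0, Y=0, V=2, X=1, W=2) weight 1/735
  (U=1, Z=0, Y=0, V=0, X=0, W=1) weight 2/8085
  (U=2, Z=0, Y=0, V=0, X=1, W=1) weight 1/1470
  … 422 more
Group by U:
  weight(U=0) = 2/15
  weight(U=1) = 1/5
  weight(U=2) = 2/15
Total weight = 2/15 + 1/5 + 2/15 = 7/15
P(U=0 | obs) = 2/15 / 7/15 = 2/7
P(U=1 | obs) = 1/5 / 7/15 = 3/7
P(U=2 | obs) = 2/15 / 7/15 = 2/7

P(U=0) = 2/7, P(U=1) = 3/7, P(U=2) = 2/7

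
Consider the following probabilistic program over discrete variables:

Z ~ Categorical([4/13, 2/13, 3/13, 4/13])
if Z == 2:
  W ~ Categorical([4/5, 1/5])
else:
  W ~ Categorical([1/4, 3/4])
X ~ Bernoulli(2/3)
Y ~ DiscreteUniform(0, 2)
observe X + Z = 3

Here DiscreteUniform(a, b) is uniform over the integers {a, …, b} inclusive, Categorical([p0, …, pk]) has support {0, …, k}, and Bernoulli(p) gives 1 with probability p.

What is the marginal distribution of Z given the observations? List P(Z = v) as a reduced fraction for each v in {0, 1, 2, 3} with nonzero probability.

P(Z=2) = 3/5, P(Z=3) = 2/5

Enumerate traces; 12 have nonzero weight after conditioning:
  (Z=2, W=0, X=1, Y=0) weight 8/195
  (Z=2, W=0, X=1, Y=1) weight 8/195
  (Z=2, W=0, X=1, Y=2) weight 8/195
  (Z=2, W=1, X=1, Y=0) weight 2/195
  (Z=2, W=1, X=1, Y=1) weight 2/195
  (Z=2, W=1, X=1, Y=2) weight 2/195
  (Z=3, W=0, X=0, Y=0) weight 1/117
  (Z=3, W=0, X=0, Y=1) weight 1/117
  … 4 more
Group by Z:
  weight(Z=2) = 2/13
  weight(Z=3) = 4/39
Total weight = 2/13 + 4/39 = 10/39
P(Z=2 | obs) = 2/13 / 10/39 = 3/5
P(Z=3 | obs) = 4/39 / 10/39 = 2/5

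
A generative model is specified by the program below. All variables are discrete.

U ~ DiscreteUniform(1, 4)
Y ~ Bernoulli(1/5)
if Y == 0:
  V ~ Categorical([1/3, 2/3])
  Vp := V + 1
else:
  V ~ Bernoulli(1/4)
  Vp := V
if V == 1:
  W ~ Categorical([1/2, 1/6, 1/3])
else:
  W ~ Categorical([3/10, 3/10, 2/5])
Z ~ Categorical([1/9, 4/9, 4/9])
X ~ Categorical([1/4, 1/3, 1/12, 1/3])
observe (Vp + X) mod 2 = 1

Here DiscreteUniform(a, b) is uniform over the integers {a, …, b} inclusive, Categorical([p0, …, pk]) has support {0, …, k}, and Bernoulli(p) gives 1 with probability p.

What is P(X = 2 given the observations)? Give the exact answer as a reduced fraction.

P(X = 2 | obs) = 19/404

Enumerate traces; 288 have nonzero weight after conditioning:
  (U=1, Y=0, V=0, W=0, Z=0, X=0) weight 1/1800
  (U=1, Y=0, V=0, W=0, Z=0, X=2) weight 1/5400
  (U=1, Y=0, V=0, W=0, Z=1, X=0) weight 1/450
  (U=1, Y=0, V=0, W=0, Z=1, X=2) weight 1/1350
  (U=1, Y=0, V=0, W=0, Z=2, X=0) weight 1/450
  (U=1, Y=0, V=0, W=0, Z=2, X=2) weight 1/1350
  (U=1, Y=0, V=0, W=1, Z=0, X=0) weight 1/1800
  (U=1, Y=0, V=0, W=1, Z=0, X=2) weight 1/5400
  (U=1, Y=0, V=1, W=0, Z=0, X=1) weight 1/405
  (U=1, Y=0, V=1, W=0, Z=0, X=3) weight 1/405
  … 278 more
Group by X:
  weight(X=0) = 19/240
  weight(X=1) = 41/180
  weight(X=2) = 19/720
  weight(X=3) = 41/180
Total weight = 19/240 + 41/180 + 19/720 + 41/180 = 101/180
P(X=0 | obs) = 19/240 / 101/180 = 57/404
P(X=1 | obs) = 41/180 / 101/180 = 41/101
P(X=2 | obs) = 19/720 / 101/180 = 19/404
P(X=3 | obs) = 41/180 / 101/180 = 41/101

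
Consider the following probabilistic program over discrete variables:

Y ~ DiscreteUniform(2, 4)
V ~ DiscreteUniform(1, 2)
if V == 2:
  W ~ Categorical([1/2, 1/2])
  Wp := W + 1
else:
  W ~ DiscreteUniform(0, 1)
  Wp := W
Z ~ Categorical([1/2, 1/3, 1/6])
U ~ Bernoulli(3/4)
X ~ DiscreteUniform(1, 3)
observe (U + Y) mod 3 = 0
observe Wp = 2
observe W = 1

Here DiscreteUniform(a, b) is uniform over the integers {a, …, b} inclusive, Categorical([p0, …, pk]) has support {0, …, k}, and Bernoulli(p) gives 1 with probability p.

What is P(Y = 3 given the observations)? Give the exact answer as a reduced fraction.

P(Y = 3 | obs) = 1/4

Enumerate traces; 18 have nonzero weight after conditioning:
  (Y=2, V=2, W=1, Z=0, U=1, X=1) weight 1/96
  (Y=2, V=2, W=1, Z=0, U=1, X=2) weight 1/96
  (Y=2, V=2, W=1, Z=0, U=1, X=3) weight 1/96
  (Y=2, V=2, W=1, Z=1, U=1, X=1) weight 1/144
  (Y=2, V=2, W=1, Z=1, U=1, X=2) weight 1/144
  (Y=2, V=2, W=1, Z=1, U=1, X=3) weight 1/144
  (Y=2, V=2, W=1, Z=2, U=1, X=1) weight 1/288
  (Y=2, V=2, W=1, Z=2, U=1, X=2) weight 1/288
  (Y=3, V=2, W=1, Z=0, U=0, X=1) weight 1/288
  … 9 more
Group by Y:
  weight(Y=2) = 1/16
  weight(Y=3) = 1/48
Total weight = 1/16 + 1/48 = 1/12
P(Y=2 | obs) = 1/16 / 1/12 = 3/4
P(Y=3 | obs) = 1/48 / 1/12 = 1/4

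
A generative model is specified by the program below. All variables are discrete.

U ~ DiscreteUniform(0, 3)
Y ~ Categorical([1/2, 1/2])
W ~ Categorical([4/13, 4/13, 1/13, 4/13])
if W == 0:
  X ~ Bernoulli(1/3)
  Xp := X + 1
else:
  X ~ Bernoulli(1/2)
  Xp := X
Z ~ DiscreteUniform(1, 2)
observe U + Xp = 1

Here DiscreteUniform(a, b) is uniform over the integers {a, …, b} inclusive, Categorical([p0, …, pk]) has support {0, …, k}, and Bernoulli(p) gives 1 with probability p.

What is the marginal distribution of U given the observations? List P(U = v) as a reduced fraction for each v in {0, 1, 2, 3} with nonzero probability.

Enumerate traces; 28 have nonzero weight after conditioning:
  (U=0, Y=0, W=0, X=0, Z=1) weight 1/78
  (U=0, Y=0, W=0, X=0, Z=2) weight 1/78
  (U=0, Y=0, W=1, X=1, Z=1) weight 1/104
  (U=0, Y=0, W=1, X=1, Z=2) weight 1/104
  (U=0, Y=0, W=2, X=1, Z=1) weight 1/416
  (U=0, Y=0, W=2, X=1, Z=2) weight 1/416
  (U=0, Y=0, W=3, X=1, Z=1) weight 1/104
  (U=0, Y=0, W=3, X=1, Z=2) weight 1/104
  (U=1, Y=0, W=1, X=0, Z=1) weight 1/104
  … 19 more
Group by U:
  weight(U=0) = 43/312
  weight(U=1) = 9/104
Total weight = 43/312 + 9/104 = 35/156
P(U=0 | obs) = 43/312 / 35/156 = 43/70
P(U=1 | obs) = 9/104 / 35/156 = 27/70

P(U=0) = 43/70, P(U=1) = 27/70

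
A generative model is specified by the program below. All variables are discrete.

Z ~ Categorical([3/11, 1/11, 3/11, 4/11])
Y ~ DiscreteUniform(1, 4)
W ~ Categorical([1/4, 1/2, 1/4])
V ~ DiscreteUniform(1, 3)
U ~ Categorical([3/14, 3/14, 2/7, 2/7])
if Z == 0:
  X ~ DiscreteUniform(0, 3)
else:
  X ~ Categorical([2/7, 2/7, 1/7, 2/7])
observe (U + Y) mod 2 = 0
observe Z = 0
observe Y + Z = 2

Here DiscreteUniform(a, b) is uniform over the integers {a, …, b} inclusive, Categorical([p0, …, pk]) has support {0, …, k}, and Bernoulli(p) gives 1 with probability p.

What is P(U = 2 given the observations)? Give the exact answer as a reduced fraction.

P(U = 2 | obs) = 4/7

Enumerate traces; 72 have nonzero weight after conditioning:
  (Z=0, Y=2, W=0, V=1, U=0, X=0) weight 3/9856
  (Z=0, Y=2, W=0, V=1, U=0, X=1) weight 3/9856
  (Z=0, Y=2, W=0, V=1, U=0, X=2) weight 3/9856
  (Z=0, Y=2, W=0, V=1, U=0, X=3) weight 3/9856
  (Z=0, Y=2, W=0, V=1, U=2, X=0) weight 1/2464
  (Z=0, Y=2, W=0, V=1, U=2, X=1) weight 1/2464
  (Z=0, Y=2, W=0, V=1, U=2, X=2) weight 1/2464
  (Z=0, Y=2, W=0, V=1, U=2, X=3) weight 1/2464
  … 64 more
Group by U:
  weight(U=0) = 9/616
  weight(U=2) = 3/154
Total weight = 9/616 + 3/154 = 3/88
P(U=0 | obs) = 9/616 / 3/88 = 3/7
P(U=2 | obs) = 3/154 / 3/88 = 4/7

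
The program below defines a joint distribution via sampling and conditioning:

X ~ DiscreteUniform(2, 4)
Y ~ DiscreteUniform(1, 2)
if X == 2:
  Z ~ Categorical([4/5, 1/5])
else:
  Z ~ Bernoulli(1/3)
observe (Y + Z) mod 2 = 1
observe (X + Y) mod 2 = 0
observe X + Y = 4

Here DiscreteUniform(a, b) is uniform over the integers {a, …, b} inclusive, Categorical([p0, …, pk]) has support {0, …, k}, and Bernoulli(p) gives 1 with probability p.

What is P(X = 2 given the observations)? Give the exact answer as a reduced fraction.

P(X = 2 | obs) = 3/13

Enumerate traces; 2 have nonzero weight after conditioning:
  (X=2, Y=2, Z=1) weight 1/30
  (X=3, Y=1, Z=0) weight 1/9
Group by X:
  weight(X=2) = 1/30
  weight(X=3) = 1/9
Total weight = 1/30 + 1/9 = 13/90
P(X=2 | obs) = 1/30 / 13/90 = 3/13
P(X=3 | obs) = 1/9 / 13/90 = 10/13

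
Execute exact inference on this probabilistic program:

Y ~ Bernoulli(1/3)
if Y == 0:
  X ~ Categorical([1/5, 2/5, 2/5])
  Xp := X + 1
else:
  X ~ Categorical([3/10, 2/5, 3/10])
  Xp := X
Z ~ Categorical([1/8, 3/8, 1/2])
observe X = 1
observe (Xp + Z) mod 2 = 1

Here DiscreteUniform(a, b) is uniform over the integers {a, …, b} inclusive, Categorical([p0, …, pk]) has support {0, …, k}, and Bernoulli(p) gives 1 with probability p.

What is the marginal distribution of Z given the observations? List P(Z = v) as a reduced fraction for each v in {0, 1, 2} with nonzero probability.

Enumerate traces; 3 have nonzero weight after conditioning:
  (Y=0, X=1, Z=1) weight 1/10
  (Y=1, X=1, Z=0) weight 1/60
  (Y=1, X=1, Z=2) weight 1/15
Group by Z:
  weight(Z=0) = 1/60
  weight(Z=1) = 1/10
  weight(Z=2) = 1/15
Total weight = 1/60 + 1/10 + 1/15 = 11/60
P(Z=0 | obs) = 1/60 / 11/60 = 1/11
P(Z=1 | obs) = 1/10 / 11/60 = 6/11
P(Z=2 | obs) = 1/15 / 11/60 = 4/11

P(Z=0) = 1/11, P(Z=1) = 6/11, P(Z=2) = 4/11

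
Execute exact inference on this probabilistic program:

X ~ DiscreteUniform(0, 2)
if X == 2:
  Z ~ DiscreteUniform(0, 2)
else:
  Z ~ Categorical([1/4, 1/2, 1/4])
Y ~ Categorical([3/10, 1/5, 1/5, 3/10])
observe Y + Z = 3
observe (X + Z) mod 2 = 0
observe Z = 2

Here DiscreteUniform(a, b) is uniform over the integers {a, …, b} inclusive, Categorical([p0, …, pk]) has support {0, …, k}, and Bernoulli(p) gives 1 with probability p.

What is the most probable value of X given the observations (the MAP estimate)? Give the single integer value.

argmax_v P(X = v | obs) = 2

Enumerate traces; 2 have nonzero weight after conditioning:
  (X=0, Z=2, Y=1) weight 1/60
  (X=2, Z=2, Y=1) weight 1/45
Group by X:
  weight(X=0) = 1/60
  weight(X=2) = 1/45
Total weight = 1/60 + 1/45 = 7/180
P(X=0 | obs) = 1/60 / 7/180 = 3/7
P(X=2 | obs) = 1/45 / 7/180 = 4/7
argmax = 2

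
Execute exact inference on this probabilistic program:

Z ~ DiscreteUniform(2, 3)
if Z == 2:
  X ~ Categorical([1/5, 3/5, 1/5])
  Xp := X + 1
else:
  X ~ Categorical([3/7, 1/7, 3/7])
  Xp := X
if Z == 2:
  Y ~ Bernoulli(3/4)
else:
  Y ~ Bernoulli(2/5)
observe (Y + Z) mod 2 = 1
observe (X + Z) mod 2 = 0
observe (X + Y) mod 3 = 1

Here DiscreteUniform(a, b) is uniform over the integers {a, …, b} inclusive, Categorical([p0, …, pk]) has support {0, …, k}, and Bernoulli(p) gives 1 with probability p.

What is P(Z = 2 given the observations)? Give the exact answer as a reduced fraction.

P(Z = 2 | obs) = 7/11

Enumerate traces; 2 have nonzero weight after conditioning:
  (Z=2, X=0, Y=1) weight 3/40
  (Z=3, X=1, Y=0) weight 3/70
Group by Z:
  weight(Z=2) = 3/40
  weight(Z=3) = 3/70
Total weight = 3/40 + 3/70 = 33/280
P(Z=2 | obs) = 3/40 / 33/280 = 7/11
P(Z=3 | obs) = 3/70 / 33/280 = 4/11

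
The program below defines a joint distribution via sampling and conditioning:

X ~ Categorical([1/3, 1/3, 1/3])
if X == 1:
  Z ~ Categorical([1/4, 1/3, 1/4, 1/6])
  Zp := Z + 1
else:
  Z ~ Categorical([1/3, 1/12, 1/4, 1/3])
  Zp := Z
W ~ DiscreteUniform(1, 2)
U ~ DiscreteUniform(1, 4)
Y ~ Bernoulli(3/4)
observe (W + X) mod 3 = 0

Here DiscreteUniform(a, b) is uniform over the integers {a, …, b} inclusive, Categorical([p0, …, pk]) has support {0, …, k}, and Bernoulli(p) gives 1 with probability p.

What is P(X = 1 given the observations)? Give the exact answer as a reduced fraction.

P(X = 1 | obs) = 1/2

Enumerate traces; 64 have nonzero weight after conditioning:
  (X=1, Z=0, W=2, U=1, Y=0) weight 1/384
  (X=1, Z=0, W=2, U=1, Y=1) weight 1/128
  (X=1, Z=0, W=2, U=2, Y=0) weight 1/384
  (X=1, Z=0, W=2, U=2, Y=1) weight 1/128
  (X=1, Z=0, W=2, U=3, Y=0) weight 1/384
  (X=1, Z=0, W=2, U=3, Y=1) weight 1/128
  (X=1, Z=0, W=2, U=4, Y=0) weight 1/384
  (X=1, Z=0, W=2, U=4, Y=1) weight 1/128
  (X=2, Z=0, W=1, U=1, Y=0) weight 1/288
  … 55 more
Group by X:
  weight(X=1) = 1/6
  weight(X=2) = 1/6
Total weight = 1/6 + 1/6 = 1/3
P(X=1 | obs) = 1/6 / 1/3 = 1/2
P(X=2 | obs) = 1/6 / 1/3 = 1/2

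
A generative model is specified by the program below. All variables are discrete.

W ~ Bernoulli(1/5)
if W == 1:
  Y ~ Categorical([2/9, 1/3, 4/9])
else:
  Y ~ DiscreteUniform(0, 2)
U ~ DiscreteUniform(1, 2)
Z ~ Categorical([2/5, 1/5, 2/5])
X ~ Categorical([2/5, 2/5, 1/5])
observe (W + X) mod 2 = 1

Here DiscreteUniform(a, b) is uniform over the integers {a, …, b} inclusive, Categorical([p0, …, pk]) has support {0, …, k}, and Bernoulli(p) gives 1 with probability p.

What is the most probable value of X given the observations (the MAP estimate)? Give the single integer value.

Enumerate traces; 54 have nonzero weight after conditioning:
  (W=0, Y=0, U=1, Z=0, X=1) weight 8/375
  (W=0, Y=0, U=1, Z=1, X=1) weight 4/375
  (W=0, Y=0, U=1, Z=2, X=1) weight 8/375
  (W=0, Y=0, U=2, Z=0, X=1) weight 8/375
  (W=0, Y=0, U=2, Z=1, X=1) weight 4/375
  (W=0, Y=0, U=2, Z=2, X=1) weight 8/375
  (W=0, Y=1, U=1, Z=0, X=1) weight 8/375
  (W=0, Y=1, U=1, Z=1, X=1) weight 4/375
  (W=1, Y=0, U=1, Z=0, X=0) weight 4/1125
  (W=1, Y=0, U=1, Z=0, X=2) weight 2/1125
  … 44 more
Group by X:
  weight(X=0) = 2/25
  weight(X=1) = 8/25
  weight(X=2) = 1/25
Total weight = 2/25 + 8/25 + 1/25 = 11/25
P(X=0 | obs) = 2/25 / 11/25 = 2/11
P(X=1 | obs) = 8/25 / 11/25 = 8/11
P(X=2 | obs) = 1/25 / 11/25 = 1/11
argmax = 1

argmax_v P(X = v | obs) = 1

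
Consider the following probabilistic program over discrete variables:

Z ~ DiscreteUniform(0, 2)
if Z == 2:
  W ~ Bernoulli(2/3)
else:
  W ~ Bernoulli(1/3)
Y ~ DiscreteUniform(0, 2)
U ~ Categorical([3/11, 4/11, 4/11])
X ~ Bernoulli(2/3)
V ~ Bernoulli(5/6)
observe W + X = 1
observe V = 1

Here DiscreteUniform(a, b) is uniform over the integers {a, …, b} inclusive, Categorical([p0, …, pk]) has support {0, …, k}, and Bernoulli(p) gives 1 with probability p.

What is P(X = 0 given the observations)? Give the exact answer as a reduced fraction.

Enumerate traces; 54 have nonzero weight after conditioning:
  (Z=0, W=0, Y=0, U=0, X=1, V=1) weight 10/891
  (Z=0, W=0, Y=0, U=1, X=1, V=1) weight 40/2673
  (Z=0, W=0, Y=0, U=2, X=1, V=1) weight 40/2673
  (Z=0, W=0, Y=1, U=0, X=1, V=1) weight 10/891
  (Z=0, W=0, Y=1, U=1, X=1, V=1) weight 40/2673
  (Z=0, W=0, Y=1, U=2, X=1, V=1) weight 40/2673
  (Z=0, W=0, Y=2, U=0, X=1, V=1) weight 10/891
  (Z=0, W=0, Y=2, U=1, X=1, V=1) weight 40/2673
  (Z=0, W=1, Y=0, U=0, X=0, V=1) weight 5/1782
  … 45 more
Group by X:
  weight(X=0) = 10/81
  weight(X=1) = 25/81
Total weight = 10/81 + 25/81 = 35/81
P(X=0 | obs) = 10/81 / 35/81 = 2/7
P(X=1 | obs) = 25/81 / 35/81 = 5/7

P(X = 0 | obs) = 2/7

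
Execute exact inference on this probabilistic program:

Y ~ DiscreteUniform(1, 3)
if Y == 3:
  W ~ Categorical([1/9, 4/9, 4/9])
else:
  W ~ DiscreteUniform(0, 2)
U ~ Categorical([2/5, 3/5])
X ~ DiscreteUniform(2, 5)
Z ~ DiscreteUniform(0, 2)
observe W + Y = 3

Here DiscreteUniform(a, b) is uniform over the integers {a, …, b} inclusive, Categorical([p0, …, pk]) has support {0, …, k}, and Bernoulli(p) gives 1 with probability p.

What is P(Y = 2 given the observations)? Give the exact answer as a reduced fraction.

Enumerate traces; 72 have nonzero weight after conditioning:
  (Y=1, W=2, U=0, X=2, Z=0) weight 1/270
  (Y=1, W=2, U=0, X=2, Z=1) weight 1/270
  (Y=1, W=2, U=0, X=2, Z=2) weight 1/270
  (Y=1, W=2, U=0, X=3, Z=0) weight 1/270
  (Y=1, W=2, U=0, X=3, Z=1) weight 1/270
  (Y=1, W=2, U=0, X=3, Z=2) weight 1/270
  (Y=1, W=2, U=0, X=4, Z=0) weight 1/270
  (Y=1, W=2, U=0, X=4, Z=1) weight 1/270
  (Y=2, W=1, U=0, X=2, Z=0) weight 1/270
  (Y=3, W=0, U=0, X=2, Z=0) weight 1/810
  … 62 more
Group by Y:
  weight(Y=1) = 1/9
  weight(Y=2) = 1/9
  weight(Y=3) = 1/27
Total weight = 1/9 + 1/9 + 1/27 = 7/27
P(Y=1 | obs) = 1/9 / 7/27 = 3/7
P(Y=2 | obs) = 1/9 / 7/27 = 3/7
P(Y=3 | obs) = 1/27 / 7/27 = 1/7

P(Y = 2 | obs) = 3/7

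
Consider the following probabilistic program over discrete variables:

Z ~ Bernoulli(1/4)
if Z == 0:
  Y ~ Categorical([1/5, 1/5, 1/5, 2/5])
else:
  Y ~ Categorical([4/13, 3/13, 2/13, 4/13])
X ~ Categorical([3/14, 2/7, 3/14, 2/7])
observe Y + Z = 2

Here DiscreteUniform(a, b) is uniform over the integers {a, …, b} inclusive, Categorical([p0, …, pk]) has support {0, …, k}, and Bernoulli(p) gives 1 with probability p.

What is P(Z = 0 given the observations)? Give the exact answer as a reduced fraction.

Enumerate traces; 8 have nonzero weight after conditioning:
  (Z=0, Y=2, X=0) weight 9/280
  (Z=0, Y=2, X=1) weight 3/70
  (Z=0, Y=2, X=2) weight 9/280
  (Z=0, Y=2, X=3) weight 3/70
  (Z=1, Y=1, X=0) weight 9/728
  (Z=1, Y=1, X=1) weight 3/182
  (Z=1, Y=1, X=2) weight 9/728
  (Z=1, Y=1, X=3) weight 3/182
Group by Z:
  weight(Z=0) = 3/20
  weight(Z=1) = 3/52
Total weight = 3/20 + 3/52 = 27/130
P(Z=0 | obs) = 3/20 / 27/130 = 13/18
P(Z=1 | obs) = 3/52 / 27/130 = 5/18

P(Z = 0 | obs) = 13/18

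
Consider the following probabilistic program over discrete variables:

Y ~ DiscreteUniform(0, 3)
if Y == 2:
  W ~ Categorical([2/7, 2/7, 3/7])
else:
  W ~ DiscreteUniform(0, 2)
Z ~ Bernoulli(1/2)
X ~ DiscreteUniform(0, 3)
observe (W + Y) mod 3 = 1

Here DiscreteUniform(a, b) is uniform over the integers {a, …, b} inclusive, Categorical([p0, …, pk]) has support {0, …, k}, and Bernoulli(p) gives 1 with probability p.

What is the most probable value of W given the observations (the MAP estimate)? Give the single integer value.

argmax_v P(W = v | obs) = 1

Enumerate traces; 32 have nonzero weight after conditioning:
  (Y=0, W=1, Z=0, X=0) weight 1/96
  (Y=0, W=1, Z=0, X=1) weight 1/96
  (Y=0, W=1, Z=0, X=2) weight 1/96
  (Y=0, W=1, Z=0, X=3) weight 1/96
  (Y=0, W=1, Z=1, X=0) weight 1/96
  (Y=0, W=1, Z=1, X=1) weight 1/96
  (Y=0, W=1, Z=1, X=2) weight 1/96
  (Y=0, W=1, Z=1, X=3) weight 1/96
  (Y=1, W=0, Z=0, X=0) weight 1/96
  (Y=2, W=2, Z=0, X=0) weight 3/224
  … 22 more
Group by W:
  weight(W=0) = 1/12
  weight(W=1) = 1/6
  weight(W=2) = 3/28
Total weight = 1/12 + 1/6 + 3/28 = 5/14
P(W=0 | obs) = 1/12 / 5/14 = 7/30
P(W=1 | obs) = 1/6 / 5/14 = 7/15
P(W=2 | obs) = 3/28 / 5/14 = 3/10
argmax = 1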